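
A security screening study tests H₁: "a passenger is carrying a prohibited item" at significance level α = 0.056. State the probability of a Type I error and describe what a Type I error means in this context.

P(Type I error) = α = 0.056. A Type I error is rejecting H₀ when H₀ is actually true (false positive) — here, concluding that a passenger is carrying a prohibited item when in fact this is not the case. Consequence: detaining an innocent passenger — delay and inconvenience.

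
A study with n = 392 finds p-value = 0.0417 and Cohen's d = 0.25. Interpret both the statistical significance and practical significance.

Statistically significant (p = 0.0417 < 0.05). Cohen's d = 0.25 indicates a small effect size. Both statistical and practical significance should be considered.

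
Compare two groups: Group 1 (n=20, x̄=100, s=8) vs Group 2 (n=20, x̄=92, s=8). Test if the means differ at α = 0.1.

Pooled sp = 8.0. t = 3.162, df = 38. Critical t = ±1.686. Reject H₀.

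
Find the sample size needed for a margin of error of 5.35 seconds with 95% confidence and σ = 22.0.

n = (z*σ/E)² = (1.96×22.0/5.35)² = 65.0 → n = 65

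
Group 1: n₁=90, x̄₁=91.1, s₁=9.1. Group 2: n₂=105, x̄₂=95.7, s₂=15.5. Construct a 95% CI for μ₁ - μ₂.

Difference = -4.6. SE = √(9.1²/90 + 15.5²/105) = 1.791. CI = (-8.11, -1.09)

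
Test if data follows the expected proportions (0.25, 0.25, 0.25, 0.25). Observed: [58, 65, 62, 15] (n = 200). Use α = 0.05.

Expected: [50.0, 50.0, 50.0, 50.0]. χ² = 33.16. df = 3, critical = 7.815. Reject H₀.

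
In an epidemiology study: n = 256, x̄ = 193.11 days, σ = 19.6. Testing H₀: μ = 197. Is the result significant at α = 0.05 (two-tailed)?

z = (193.11 - 197)/(19.6/√256) = -3.176. Since |z| > 1.96, significant at α = 0.05.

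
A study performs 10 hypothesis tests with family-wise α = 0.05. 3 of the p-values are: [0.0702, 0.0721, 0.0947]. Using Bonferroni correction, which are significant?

Bonferroni α = 0.05/10 = 0.005. None of the given p-values are significant.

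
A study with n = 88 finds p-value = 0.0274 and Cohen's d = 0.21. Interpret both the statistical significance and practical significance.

Statistically significant (p = 0.0274 < 0.05). Cohen's d = 0.21 indicates a small effect size. Both statistical and practical significance should be considered.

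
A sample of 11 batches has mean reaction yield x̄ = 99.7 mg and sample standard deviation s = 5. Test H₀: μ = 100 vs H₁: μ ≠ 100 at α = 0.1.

t = (x̄ - μ₀)/(s/√n) = (99.7 - 100)/(5/√11) = -0.199. df = 10, critical t = ±1.812. Fail to reject H₀.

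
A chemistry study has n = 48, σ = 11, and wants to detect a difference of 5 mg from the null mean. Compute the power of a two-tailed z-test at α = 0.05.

SE = σ/√n = 11/√48 = 1.588. Non-centrality λ = d/SE = 5/1.588 = 3.149. Power ≈ Φ(λ - z_{α/2}) = Φ(3.149 - 1.96) = Φ(1.189) = 0.883.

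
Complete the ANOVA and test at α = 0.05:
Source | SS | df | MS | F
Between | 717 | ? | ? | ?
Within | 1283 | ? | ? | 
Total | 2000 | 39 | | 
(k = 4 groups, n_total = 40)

df_between = 3, df_within = 36. MS_between = 239.0, MS_within = 35.64. F = 6.706, F_crit ≈ 2.866. Reject H₀.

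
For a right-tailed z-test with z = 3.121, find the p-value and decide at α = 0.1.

p = P(Z > 3.121) = 1 - Φ(3.121) ≈ 0.0009. Since p < 0.1, reject H₀ (significant) at α = 0.1.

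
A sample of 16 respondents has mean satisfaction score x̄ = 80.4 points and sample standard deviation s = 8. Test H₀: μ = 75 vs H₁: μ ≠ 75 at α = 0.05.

t = (x̄ - μ₀)/(s/√n) = (80.4 - 75)/(8/√16) = 2.7. df = 15, critical t = ±2.131. Reject H₀.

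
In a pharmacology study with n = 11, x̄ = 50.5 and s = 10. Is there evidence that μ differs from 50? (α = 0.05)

t = (x̄ - μ₀)/(s/√n) = (50.5 - 50)/(10/√11) = 0.166. df = 10, critical t = ±2.228. Fail to reject H₀.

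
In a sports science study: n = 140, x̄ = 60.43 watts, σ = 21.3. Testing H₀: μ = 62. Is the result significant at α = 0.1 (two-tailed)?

z = (60.43 - 62)/(21.3/√140) = -0.872. Since |z| ≤ 1.645, not significant at α = 0.1.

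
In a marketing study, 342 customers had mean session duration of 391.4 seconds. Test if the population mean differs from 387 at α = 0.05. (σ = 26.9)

z = (x̄ - μ₀)/(σ/√n) = (391.4 - 387)/(26.9/√342) = 3.025. Critical value: ±1.96. Since |3.025| > 1.96, Reject H₀.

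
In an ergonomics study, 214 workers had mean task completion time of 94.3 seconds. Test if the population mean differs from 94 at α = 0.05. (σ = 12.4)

z = (x̄ - μ₀)/(σ/√n) = (94.3 - 94)/(12.4/√214) = 0.354. Critical value: ±1.96. Since |0.354| ≤ 1.96, Fail to reject H₀.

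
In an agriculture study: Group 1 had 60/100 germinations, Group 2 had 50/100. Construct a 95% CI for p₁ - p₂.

p̂₁ = 0.6, p̂₂ = 0.5. Difference = 0.1. CI = (-0.037, 0.237)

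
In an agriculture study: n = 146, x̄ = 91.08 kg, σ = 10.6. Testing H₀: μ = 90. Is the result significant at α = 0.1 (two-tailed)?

z = (91.08 - 90)/(10.6/√146) = 1.231. Since |z| ≤ 1.645, not significant at α = 0.1.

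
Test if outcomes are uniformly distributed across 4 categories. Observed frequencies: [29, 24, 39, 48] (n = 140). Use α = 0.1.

Expected = 35 each. χ² = Σ(O-E)²/E = 9.771. df = 3, critical value = 6.251. Reject H₀.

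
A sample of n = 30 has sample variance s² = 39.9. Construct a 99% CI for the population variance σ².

df = 29. χ²_{0.005} = 52.336, χ²_{0.995} = 13.121. CI for σ² = ((n-1)s²/χ²_{α/2}, (n-1)s²/χ²_{1-α/2}) = (29·39.9/52.336, 29·39.9/13.121) = (22.11, 88.19)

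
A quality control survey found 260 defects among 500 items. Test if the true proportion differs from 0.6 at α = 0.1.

p̂ = 0.52, p₀ = 0.6. z = (p̂ - p₀)/√(p₀(1-p₀)/n) = -3.651. Critical: ±1.645. Reject H₀.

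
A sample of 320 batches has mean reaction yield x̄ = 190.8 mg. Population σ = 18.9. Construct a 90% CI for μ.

CI = x̄ ± z*(σ/√n) = 190.8 ± 1.645(18.9/√320) = 190.8 ± 1.74 = (189.06, 192.54)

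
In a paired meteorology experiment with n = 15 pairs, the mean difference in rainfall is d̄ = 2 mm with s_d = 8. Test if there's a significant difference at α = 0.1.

t = d̄/(s_d/√n) = 2/(8/√15) = 0.968. df = 14, critical t = ±1.761. Fail to reject H₀.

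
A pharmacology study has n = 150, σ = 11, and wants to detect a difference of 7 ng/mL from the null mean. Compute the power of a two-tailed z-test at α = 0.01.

SE = σ/√n = 11/√150 = 0.898. Non-centrality λ = d/SE = 7/0.898 = 7.794. Power ≈ Φ(λ - z_{α/2}) = Φ(7.794 - 2.576) = Φ(5.218) = 1.0.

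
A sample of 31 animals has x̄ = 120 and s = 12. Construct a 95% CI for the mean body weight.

CI = x̄ ± t*(s/√n) = 120 ± 2.042(12/√31) = (115.6, 124.4)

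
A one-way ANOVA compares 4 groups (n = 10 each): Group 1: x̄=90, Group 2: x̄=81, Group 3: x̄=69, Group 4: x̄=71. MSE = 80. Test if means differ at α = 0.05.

Grand mean = 77.75. SS_between = 2827.5, MS_between = 942.5. F = 11.781, F_crit ≈ 2.866. Reject H₀.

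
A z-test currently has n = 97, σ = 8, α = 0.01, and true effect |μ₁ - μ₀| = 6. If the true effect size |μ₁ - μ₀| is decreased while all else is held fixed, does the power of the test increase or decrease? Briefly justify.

Power decreases: a smaller true effect decreases the non-centrality λ = |μ₁ - μ₀|/(σ/√n).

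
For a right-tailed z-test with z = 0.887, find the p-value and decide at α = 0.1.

p = P(Z > 0.887) = 1 - Φ(0.887) ≈ 0.1875. Since p ≥ 0.1, fail to reject H₀ (not significant) at α = 0.1.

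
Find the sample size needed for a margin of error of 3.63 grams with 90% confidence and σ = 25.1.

n = (z*σ/E)² = (1.645×25.1/3.63)² = 129.4 → n = 130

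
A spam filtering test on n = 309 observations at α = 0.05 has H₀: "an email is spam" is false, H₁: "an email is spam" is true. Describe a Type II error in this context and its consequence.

Type II error: failing to reject H₀ when it is false — concluding that an email is spam is not supported when in fact it is. Consequence: a spam email lands in the inbox.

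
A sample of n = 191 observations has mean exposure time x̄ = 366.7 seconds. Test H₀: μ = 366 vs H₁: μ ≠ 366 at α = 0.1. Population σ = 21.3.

z = (x̄ - μ₀)/(σ/√n) = (366.7 - 366)/(21.3/√191) = 0.454. Critical value: ±1.645. Since |0.454| ≤ 1.645, Fail to reject H₀.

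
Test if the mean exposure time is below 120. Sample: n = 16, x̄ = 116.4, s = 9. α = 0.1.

t = (116.4 - 120)/(9/√16) = -1.6, df = 15. Critical t = -1.341. Reject H₀.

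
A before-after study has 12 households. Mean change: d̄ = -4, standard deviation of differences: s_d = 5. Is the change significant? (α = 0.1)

t = d̄/(s_d/√n) = -4/(5/√12) = -2.771. df = 11, critical t = ±1.796. Reject H₀.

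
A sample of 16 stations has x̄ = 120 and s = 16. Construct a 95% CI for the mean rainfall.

CI = x̄ ± t*(s/√n) = 120 ± 2.131(16/√16) = (111.48, 128.52)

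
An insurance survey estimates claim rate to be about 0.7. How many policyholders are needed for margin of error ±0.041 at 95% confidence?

n = z²p(1-p)/E² = 1.96²×0.7×0.3/0.041² = 479.9 → n = 480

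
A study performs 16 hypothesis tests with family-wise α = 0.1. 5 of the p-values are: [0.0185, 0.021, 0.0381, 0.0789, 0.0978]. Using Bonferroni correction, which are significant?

Bonferroni α = 0.1/16 = 0.00625. None of the given p-values are significant.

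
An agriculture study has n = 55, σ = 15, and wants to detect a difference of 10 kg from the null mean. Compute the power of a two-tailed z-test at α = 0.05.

SE = σ/√n = 15/√55 = 2.023. Non-centrality λ = d/SE = 10/2.023 = 4.944. Power ≈ Φ(λ - z_{α/2}) = Φ(4.944 - 1.96) = Φ(2.984) = 0.999.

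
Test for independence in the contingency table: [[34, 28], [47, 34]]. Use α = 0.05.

χ² = 0.145. df = 1, critical = 3.841. Fail to reject H₀. No evidence of dependence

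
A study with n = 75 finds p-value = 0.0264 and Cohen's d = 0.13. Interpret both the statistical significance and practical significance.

Statistically significant (p = 0.0264 < 0.05). Cohen's d = 0.13 indicates a very small effect size. Both statistical and practical significance should be considered.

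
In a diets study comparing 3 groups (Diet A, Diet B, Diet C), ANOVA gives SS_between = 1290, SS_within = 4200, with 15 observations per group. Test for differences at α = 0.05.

df_between = 2, df_within = 42. F = MS_between/MS_within = 645.0/100.0 = 6.45. F_crit ≈ 3.22. Reject H₀. At least one mean differs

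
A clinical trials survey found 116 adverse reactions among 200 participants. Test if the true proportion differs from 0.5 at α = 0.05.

p̂ = 0.58, p₀ = 0.5. z = (p̂ - p₀)/√(p₀(1-p₀)/n) = 2.263. Critical: ±1.96. Reject H₀.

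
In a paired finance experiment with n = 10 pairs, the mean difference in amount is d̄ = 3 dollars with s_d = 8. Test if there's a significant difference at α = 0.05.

t = d̄/(s_d/√n) = 3/(8/√10) = 1.186. df = 9, critical t = ±2.262. Fail to reject H₀.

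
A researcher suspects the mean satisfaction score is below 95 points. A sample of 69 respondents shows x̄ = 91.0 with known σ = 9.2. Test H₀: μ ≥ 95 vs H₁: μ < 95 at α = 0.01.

z = -3.612. Critical value: -2.33. Reject H₀.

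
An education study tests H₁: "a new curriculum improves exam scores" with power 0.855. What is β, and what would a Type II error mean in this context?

β = 1 - power = 1 - 0.855 = 0.145. A Type II error is failing to reject H₀ when H₀ is false (false negative) — here, failing to conclude that a new curriculum improves exam scores when in fact it is true. Consequence: keeping the old curriculum when the new one would have helped students.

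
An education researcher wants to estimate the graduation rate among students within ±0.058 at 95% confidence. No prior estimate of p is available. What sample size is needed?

Conservative approach: use p = 0.5 (maximizes p(1-p) = 0.25). n = z²(0.25)/E² = 1.96²×0.25/0.058² = 285.5 → n = 286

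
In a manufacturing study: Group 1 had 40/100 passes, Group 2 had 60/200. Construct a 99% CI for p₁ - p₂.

p̂₁ = 0.4, p̂₂ = 0.3. Difference = 0.1. CI = (-0.051, 0.251)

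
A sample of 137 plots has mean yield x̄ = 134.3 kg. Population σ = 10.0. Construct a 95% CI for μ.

CI = x̄ ± z*(σ/√n) = 134.3 ± 1.96(10.0/√137) = 134.3 ± 1.67 = (132.63, 135.97)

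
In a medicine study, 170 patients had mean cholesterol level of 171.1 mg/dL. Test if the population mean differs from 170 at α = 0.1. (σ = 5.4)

z = (x̄ - μ₀)/(σ/√n) = (171.1 - 170)/(5.4/√170) = 2.656. Critical value: ±1.645. Since |2.656| > 1.645, Reject H₀.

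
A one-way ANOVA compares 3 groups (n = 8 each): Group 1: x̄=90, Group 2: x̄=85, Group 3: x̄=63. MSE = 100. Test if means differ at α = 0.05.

Grand mean = 79.33. SS_between = 3301.33, MS_between = 1650.67. F = 16.507, F_crit ≈ 3.467. Reject H₀.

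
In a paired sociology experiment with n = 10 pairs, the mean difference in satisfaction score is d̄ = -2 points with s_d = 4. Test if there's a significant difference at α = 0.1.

t = d̄/(s_d/√n) = -2/(4/√10) = -1.581. df = 9, critical t = ±1.833. Fail to reject H₀.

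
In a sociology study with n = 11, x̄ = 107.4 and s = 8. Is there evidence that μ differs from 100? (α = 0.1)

t = (x̄ - μ₀)/(s/√n) = (107.4 - 100)/(8/√11) = 3.068. df = 10, critical t = ±1.812. Reject H₀.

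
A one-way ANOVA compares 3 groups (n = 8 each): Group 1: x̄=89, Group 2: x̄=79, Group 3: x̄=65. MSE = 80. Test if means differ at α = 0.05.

Grand mean = 77.67. SS_between = 2325.33, MS_between = 1162.67. F = 14.533, F_crit ≈ 3.467. Reject H₀.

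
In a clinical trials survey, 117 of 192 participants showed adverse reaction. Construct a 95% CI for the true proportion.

p̂ = 0.609. CI = p̂ ± z*√(p̂(1-p̂)/n) = (0.54, 0.678)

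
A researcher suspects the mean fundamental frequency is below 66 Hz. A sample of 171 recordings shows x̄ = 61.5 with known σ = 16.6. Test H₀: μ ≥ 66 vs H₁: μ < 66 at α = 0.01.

z = -3.545. Critical value: -2.33. Reject H₀.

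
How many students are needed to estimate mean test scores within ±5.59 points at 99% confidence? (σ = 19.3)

n = (z*σ/E)² = (2.576×19.3/5.59)² = 79.1 → n = 80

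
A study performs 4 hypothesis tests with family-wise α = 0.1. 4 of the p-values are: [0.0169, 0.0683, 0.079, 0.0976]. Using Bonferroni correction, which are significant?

Bonferroni α = 0.1/4 = 0.025. Significant p-values: [0.0169]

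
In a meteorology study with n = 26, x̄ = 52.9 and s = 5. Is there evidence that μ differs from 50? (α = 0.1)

t = (x̄ - μ₀)/(s/√n) = (52.9 - 50)/(5/√26) = 2.957. df = 25, critical t = ±1.708. Reject H₀.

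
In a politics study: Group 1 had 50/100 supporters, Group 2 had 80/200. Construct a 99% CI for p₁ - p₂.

p̂₁ = 0.5, p̂₂ = 0.4. Difference = 0.1. CI = (-0.057, 0.257)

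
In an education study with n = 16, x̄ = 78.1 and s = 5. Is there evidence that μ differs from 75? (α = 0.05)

t = (x̄ - μ₀)/(s/√n) = (78.1 - 75)/(5/√16) = 2.48. df = 15, critical t = ±2.131. Reject H₀.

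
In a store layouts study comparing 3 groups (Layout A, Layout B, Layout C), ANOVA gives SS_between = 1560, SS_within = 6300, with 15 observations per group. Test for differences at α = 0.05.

df_between = 2, df_within = 42. F = MS_between/MS_within = 780.0/150.0 = 5.2. F_crit ≈ 3.22. Reject H₀. At least one mean differs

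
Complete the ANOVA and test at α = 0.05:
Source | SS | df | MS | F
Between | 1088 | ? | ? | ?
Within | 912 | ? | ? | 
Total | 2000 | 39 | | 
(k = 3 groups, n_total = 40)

df_between = 2, df_within = 37. MS_between = 544.0, MS_within = 24.65. F = 22.07, F_crit ≈ 3.252. Reject H₀.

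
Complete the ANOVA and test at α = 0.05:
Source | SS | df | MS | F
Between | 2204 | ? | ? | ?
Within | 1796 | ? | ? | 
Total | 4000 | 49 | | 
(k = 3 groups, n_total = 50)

df_between = 2, df_within = 47. MS_between = 1102.0, MS_within = 38.21. F = 28.839, F_crit ≈ 3.195. Reject H₀.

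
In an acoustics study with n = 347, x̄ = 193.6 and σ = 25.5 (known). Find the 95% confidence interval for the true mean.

CI = x̄ ± z*(σ/√n) = 193.6 ± 1.96(25.5/√347) = 193.6 ± 2.68 = (190.92, 196.28)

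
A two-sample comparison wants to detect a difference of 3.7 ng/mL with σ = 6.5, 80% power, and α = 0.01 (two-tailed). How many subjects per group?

n per group = 2(z_α/2 + z_β)²σ²/d² = 2×(2.576 + 0.84)²×6.5²/3.7² = 72.03 → n = 73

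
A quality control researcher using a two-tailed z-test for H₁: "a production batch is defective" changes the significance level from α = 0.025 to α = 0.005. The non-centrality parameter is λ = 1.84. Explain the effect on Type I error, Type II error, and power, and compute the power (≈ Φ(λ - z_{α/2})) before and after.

Decreasing α from 0.025 to 0.005:
• Type I error rate decreases (α is the Type I rate by definition).
• Critical value moves from z_{α/2} = 2.241 to 2.807, so power = Φ(λ - z_{α/2}) goes from Φ(1.84 - 2.241) = 0.344 to Φ(1.84 - 2.807) = 0.167.
• Type II error rate β = 1 - power therefore increases (0.656 → 0.833).
Appropriate when false positives are costly — here, scrapping a good batch — wasted material and cost for no reason.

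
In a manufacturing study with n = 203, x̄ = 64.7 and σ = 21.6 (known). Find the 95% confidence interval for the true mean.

CI = x̄ ± z*(σ/√n) = 64.7 ± 1.96(21.6/√203) = 64.7 ± 2.97 = (61.73, 67.67)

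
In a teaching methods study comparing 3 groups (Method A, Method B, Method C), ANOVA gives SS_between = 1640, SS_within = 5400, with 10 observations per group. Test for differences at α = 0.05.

df_between = 2, df_within = 27. F = MS_between/MS_within = 820.0/200.0 = 4.1. F_crit ≈ 3.354. Reject H₀. At least one mean differs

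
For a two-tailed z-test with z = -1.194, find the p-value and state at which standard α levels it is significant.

p = 2·P(Z > |-1.194|) = 2·(1 - Φ(1.194)) ≈ 0.2325. Not significant at any standard level.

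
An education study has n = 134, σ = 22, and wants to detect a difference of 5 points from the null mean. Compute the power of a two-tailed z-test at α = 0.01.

SE = σ/√n = 22/√134 = 1.901. Non-centrality λ = d/SE = 5/1.901 = 2.631. Power ≈ Φ(λ - z_{α/2}) = Φ(2.631 - 2.576) = Φ(0.055) = 0.522.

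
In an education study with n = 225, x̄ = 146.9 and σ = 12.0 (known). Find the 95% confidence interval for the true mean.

CI = x̄ ± z*(σ/√n) = 146.9 ± 1.96(12.0/√225) = 146.9 ± 1.57 = (145.33, 148.47)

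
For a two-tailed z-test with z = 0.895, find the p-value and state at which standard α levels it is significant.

p = 2·P(Z > |0.895|) = 2·(1 - Φ(0.895)) ≈ 0.3708. Not significant at any standard level.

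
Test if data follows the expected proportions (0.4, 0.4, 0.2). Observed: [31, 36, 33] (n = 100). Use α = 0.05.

Expected: [40.0, 40.0, 20.0]. χ² = 10.875. df = 2, critical = 5.991. Reject H₀.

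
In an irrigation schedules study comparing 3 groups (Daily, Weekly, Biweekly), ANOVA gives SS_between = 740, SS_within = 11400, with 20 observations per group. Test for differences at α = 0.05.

df_between = 2, df_within = 57. F = MS_between/MS_within = 370.0/200.0 = 1.85. F_crit ≈ 3.159. Fail to reject H₀.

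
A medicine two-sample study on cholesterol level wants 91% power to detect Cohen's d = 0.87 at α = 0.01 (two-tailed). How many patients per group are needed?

z_{α/2} = 2.576, z_β = Φ⁻¹(0.91) = 1.341. For large effect (d = 0.87): n per group = 2(z_{α/2} + z_β)²/d² = 2(2.576 + 1.341)²/0.87² = 40.5 → 41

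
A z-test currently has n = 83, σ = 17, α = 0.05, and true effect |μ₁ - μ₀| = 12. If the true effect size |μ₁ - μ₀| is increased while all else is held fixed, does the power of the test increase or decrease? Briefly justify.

Power increases: a larger true effect increases the non-centrality λ = |μ₁ - μ₀|/(σ/√n).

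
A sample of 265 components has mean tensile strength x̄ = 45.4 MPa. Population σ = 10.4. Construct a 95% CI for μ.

CI = x̄ ± z*(σ/√n) = 45.4 ± 1.96(10.4/√265) = 45.4 ± 1.25 = (44.15, 46.65)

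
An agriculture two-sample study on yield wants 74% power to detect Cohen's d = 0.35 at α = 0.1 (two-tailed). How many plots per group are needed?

z_{α/2} = 1.645, z_β = Φ⁻¹(0.74) = 0.643. For small effect (d = 0.35): n per group = 2(z_{α/2} + z_β)²/d² = 2(1.645 + 0.643)²/0.35² = 85.5 → 86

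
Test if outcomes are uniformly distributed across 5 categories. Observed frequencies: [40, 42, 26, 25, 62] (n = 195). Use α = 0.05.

Expected = 39 each. χ² = Σ(O-E)²/E = 23.179. df = 4, critical value = 9.488. Reject H₀.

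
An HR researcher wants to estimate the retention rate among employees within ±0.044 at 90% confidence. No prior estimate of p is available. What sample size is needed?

Conservative approach: use p = 0.5 (maximizes p(1-p) = 0.25). n = z²(0.25)/E² = 1.645²×0.25/0.044² = 349.4 → n = 350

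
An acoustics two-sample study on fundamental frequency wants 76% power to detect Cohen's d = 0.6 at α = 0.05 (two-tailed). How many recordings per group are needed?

z_{α/2} = 1.96, z_β = Φ⁻¹(0.76) = 0.706. For medium effect (d = 0.6): n per group = 2(z_{α/2} + z_β)²/d² = 2(1.96 + 0.706)²/0.6² = 39.5 → 40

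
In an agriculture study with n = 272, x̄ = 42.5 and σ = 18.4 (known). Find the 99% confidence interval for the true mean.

CI = x̄ ± z*(σ/√n) = 42.5 ± 2.576(18.4/√272) = 42.5 ± 2.87 = (39.63, 45.37)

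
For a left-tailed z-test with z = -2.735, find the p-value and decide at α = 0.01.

p = P(Z < -2.735) = Φ(-2.735) ≈ 0.0031. Since p < 0.01, reject H₀ (significant) at α = 0.01.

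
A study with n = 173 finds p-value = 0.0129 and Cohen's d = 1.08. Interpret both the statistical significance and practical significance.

Statistically significant (p = 0.0129 < 0.05). Cohen's d = 1.08 indicates a large effect size. Both statistical and practical significance should be considered.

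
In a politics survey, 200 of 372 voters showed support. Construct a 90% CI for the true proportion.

p̂ = 0.538. CI = p̂ ± z*√(p̂(1-p̂)/n) = (0.495, 0.58)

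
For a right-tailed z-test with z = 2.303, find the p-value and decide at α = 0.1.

p = P(Z > 2.303) = 1 - Φ(2.303) ≈ 0.0106. Since p < 0.1, reject H₀ (significant) at α = 0.1.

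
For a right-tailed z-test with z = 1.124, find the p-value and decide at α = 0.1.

p = P(Z > 1.124) = 1 - Φ(1.124) ≈ 0.1305. Since p ≥ 0.1, fail to reject H₀ (not significant) at α = 0.1.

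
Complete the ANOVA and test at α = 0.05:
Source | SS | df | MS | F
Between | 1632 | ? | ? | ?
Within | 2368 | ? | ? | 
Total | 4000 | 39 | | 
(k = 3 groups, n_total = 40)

df_between = 2, df_within = 37. MS_between = 816.0, MS_within = 64.0. F = 12.75, F_crit ≈ 3.252. Reject H₀.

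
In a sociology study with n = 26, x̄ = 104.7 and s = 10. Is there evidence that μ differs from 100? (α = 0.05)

t = (x̄ - μ₀)/(s/√n) = (104.7 - 100)/(10/√26) = 2.397. df = 25, critical t = ±2.06. Reject H₀.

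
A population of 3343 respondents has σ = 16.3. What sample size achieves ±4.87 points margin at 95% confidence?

Without FPC: n₀ = (1.96×16.3/4.87)² = 43.036. With FPC: n = n₀N/(n₀+N-1) = 42.5 → n = 43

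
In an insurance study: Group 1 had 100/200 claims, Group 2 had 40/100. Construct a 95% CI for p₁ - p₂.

p̂₁ = 0.5, p̂₂ = 0.4. Difference = 0.1. CI = (-0.018, 0.218)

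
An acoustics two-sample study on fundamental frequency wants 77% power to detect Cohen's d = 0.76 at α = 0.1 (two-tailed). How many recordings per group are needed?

z_{α/2} = 1.645, z_β = Φ⁻¹(0.77) = 0.739. For medium effect (d = 0.76): n per group = 2(z_{α/2} + z_β)²/d² = 2(1.645 + 0.739)²/0.76² = 19.7 → 20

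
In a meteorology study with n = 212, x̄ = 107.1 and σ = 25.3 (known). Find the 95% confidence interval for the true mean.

CI = x̄ ± z*(σ/√n) = 107.1 ± 1.96(25.3/√212) = 107.1 ± 3.41 = (103.69, 110.51)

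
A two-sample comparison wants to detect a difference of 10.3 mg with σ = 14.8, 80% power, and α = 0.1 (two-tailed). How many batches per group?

n per group = 2(z_α/2 + z_β)²σ²/d² = 2×(1.645 + 0.84)²×14.8²/10.3² = 25.5 → n = 26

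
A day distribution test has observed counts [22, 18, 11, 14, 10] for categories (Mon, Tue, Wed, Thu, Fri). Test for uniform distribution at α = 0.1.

Expected = 15 each. χ² = Σ(O-E)²/E = 6.667. df = 4, critical value = 7.779. Fail to reject H₀.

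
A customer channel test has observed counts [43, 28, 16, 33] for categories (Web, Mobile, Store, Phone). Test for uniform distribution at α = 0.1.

Expected = 30 each. χ² = Σ(O-E)²/E = 12.6. df = 3, critical value = 6.251. Reject H₀.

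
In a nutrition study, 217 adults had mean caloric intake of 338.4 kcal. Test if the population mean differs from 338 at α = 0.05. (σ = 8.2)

z = (x̄ - μ₀)/(σ/√n) = (338.4 - 338)/(8.2/√217) = 0.719. Critical value: ±1.96. Since |0.719| ≤ 1.96, Fail to reject H₀.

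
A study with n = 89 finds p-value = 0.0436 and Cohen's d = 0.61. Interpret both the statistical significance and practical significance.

Statistically significant (p = 0.0436 < 0.05). Cohen's d = 0.61 indicates a medium effect size. Both statistical and practical significance should be considered.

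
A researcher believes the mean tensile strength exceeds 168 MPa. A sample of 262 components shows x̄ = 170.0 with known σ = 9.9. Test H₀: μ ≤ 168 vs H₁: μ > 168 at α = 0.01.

z = 3.27. Critical value: 2.33. Reject H₀.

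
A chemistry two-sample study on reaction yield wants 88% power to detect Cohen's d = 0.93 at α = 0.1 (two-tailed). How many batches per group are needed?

z_{α/2} = 1.645, z_β = Φ⁻¹(0.88) = 1.175. For large effect (d = 0.93): n per group = 2(z_{α/2} + z_β)²/d² = 2(1.645 + 1.175)²/0.93² = 18.4 → 19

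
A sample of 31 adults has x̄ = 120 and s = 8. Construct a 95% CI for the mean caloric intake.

CI = x̄ ± t*(s/√n) = 120 ± 2.042(8/√31) = (117.07, 122.93)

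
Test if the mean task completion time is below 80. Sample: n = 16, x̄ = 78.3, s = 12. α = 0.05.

t = (78.3 - 80)/(12/√16) = -0.567, df = 15. Critical t = -1.753. Fail to reject H₀.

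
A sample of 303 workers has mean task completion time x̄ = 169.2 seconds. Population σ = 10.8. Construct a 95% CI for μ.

CI = x̄ ± z*(σ/√n) = 169.2 ± 1.96(10.8/√303) = 169.2 ± 1.22 = (167.98, 170.42)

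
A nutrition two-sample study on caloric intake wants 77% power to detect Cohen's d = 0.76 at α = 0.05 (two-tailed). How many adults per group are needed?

z_{α/2} = 1.96, z_β = Φ⁻¹(0.77) = 0.739. For medium effect (d = 0.76): n per group = 2(z_{α/2} + z_β)²/d² = 2(1.96 + 0.739)²/0.76² = 25.2 → 26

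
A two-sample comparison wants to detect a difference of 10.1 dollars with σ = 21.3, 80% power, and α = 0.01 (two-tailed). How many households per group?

n per group = 2(z_α/2 + z_β)²σ²/d² = 2×(2.576 + 0.84)²×21.3²/10.1² = 103.8 → n = 104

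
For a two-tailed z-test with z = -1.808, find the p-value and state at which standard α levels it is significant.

p = 2·P(Z > |-1.808|) = 2·(1 - Φ(1.808)) ≈ 0.0706. Significant at α = 0.1.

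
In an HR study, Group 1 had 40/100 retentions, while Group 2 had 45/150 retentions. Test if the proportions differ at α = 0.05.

p̂₁ = 0.4, p̂₂ = 0.3, pooled p̂ = 0.34. z = 1.635. Critical: ±1.96. Fail to reject H₀.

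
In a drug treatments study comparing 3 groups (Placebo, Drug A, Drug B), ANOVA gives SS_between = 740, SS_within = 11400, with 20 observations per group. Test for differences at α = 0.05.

df_between = 2, df_within = 57. F = MS_between/MS_within = 370.0/200.0 = 1.85. F_crit ≈ 3.159. Fail to reject H₀.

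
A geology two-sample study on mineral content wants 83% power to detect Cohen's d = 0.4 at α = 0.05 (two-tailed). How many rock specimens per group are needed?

z_{α/2} = 1.96, z_β = Φ⁻¹(0.83) = 0.954. For small effect (d = 0.4): n per group = 2(z_{α/2} + z_β)²/d² = 2(1.96 + 0.954)²/0.4² = 106.1 → 107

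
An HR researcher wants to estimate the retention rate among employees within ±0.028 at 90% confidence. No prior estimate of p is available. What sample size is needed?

Conservative approach: use p = 0.5 (maximizes p(1-p) = 0.25). n = z²(0.25)/E² = 1.645²×0.25/0.028² = 862.9 → n = 863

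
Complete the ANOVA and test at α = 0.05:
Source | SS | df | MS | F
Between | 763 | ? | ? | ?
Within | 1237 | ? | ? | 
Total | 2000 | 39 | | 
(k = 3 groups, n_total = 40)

df_between = 2, df_within = 37. MS_between = 381.5, MS_within = 33.43. F = 11.411, F_crit ≈ 3.252. Reject H₀.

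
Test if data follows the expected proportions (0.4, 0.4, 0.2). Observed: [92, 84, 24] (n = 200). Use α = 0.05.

Expected: [80.0, 80.0, 40.0]. χ² = 8.4. df = 2, critical = 5.991. Reject H₀.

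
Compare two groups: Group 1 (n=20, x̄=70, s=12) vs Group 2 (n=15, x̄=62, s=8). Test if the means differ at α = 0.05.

Pooled sp = 10.49. t = 2.233, df = 33. Critical t = ±2.035. Reject H₀.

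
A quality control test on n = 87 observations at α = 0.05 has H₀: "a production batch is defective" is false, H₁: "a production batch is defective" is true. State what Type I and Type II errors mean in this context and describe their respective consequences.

Type I (false positive): concluding that a production batch is defective when it is not — scrapping a good batch — wasted material and cost for no reason. Type II (false negative): failing to conclude that a production batch is defective when it is — shipping a defective batch — faulty products reach customers. Which is costlier depends on domain priorities and is a judgement call rather than a statistical fact.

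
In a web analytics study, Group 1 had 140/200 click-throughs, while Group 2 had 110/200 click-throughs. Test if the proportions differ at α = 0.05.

p̂₁ = 0.7, p̂₂ = 0.55, pooled p̂ = 0.625. z = 3.098. Critical: ±1.96. Reject H₀.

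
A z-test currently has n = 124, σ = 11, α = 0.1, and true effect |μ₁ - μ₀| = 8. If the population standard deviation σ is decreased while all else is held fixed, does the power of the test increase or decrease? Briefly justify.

Power increases: a smaller σ shrinks the standard error σ/√n, moving the sampling distribution under H₁ further from the critical value.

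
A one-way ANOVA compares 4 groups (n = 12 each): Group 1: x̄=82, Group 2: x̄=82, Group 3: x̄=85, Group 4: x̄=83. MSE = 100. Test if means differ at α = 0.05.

Grand mean = 83.0. SS_between = 72.0, MS_between = 24.0. F = 0.24, F_crit ≈ 2.816. Fail to reject H₀.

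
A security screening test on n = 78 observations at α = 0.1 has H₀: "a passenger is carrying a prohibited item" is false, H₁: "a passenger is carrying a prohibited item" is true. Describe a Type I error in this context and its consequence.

Type I error: rejecting H₀ when it is true — concluding that a passenger is carrying a prohibited item when in fact it is not. Consequence: detaining an innocent passenger — delay and inconvenience.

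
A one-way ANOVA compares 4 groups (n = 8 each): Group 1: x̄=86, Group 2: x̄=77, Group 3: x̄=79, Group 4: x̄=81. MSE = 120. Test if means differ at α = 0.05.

Grand mean = 80.75. SS_between = 358.0, MS_between = 119.33. F = 0.994, F_crit ≈ 2.947. Fail to reject H₀.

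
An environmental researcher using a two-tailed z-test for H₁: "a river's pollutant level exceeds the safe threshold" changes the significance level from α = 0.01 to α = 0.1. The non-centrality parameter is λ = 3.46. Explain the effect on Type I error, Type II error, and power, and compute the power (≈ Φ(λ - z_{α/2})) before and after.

Increasing α from 0.01 to 0.1:
• Type I error rate increases (α is the Type I rate by definition).
• Critical value moves from z_{α/2} = 2.576 to 1.645, so power = Φ(λ - z_{α/2}) goes from Φ(3.46 - 2.576) = 0.812 to Φ(3.46 - 1.645) = 0.965.
• Type II error rate β = 1 - power therefore decreases (0.188 → 0.035).
Appropriate when false negatives are costly — here, allowing unsafe pollution to continue.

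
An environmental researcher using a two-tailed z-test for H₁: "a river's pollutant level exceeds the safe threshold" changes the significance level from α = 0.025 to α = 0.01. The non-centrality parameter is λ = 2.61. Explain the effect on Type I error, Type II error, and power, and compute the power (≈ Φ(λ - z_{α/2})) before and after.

Decreasing α from 0.025 to 0.01:
• Type I error rate decreases (α is the Type I rate by definition).
• Critical value moves from z_{α/2} = 2.241 to 2.576, so power = Φ(λ - z_{α/2}) goes from Φ(2.61 - 2.241) = 0.644 to Φ(2.61 - 2.576) = 0.514.
• Type II error rate β = 1 - power therefore increases (0.356 → 0.486).
Appropriate when false positives are costly — here, shutting down a compliant factory unnecessarily.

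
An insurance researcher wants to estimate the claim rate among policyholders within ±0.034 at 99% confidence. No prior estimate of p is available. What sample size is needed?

Conservative approach: use p = 0.5 (maximizes p(1-p) = 0.25). n = z²(0.25)/E² = 2.576²×0.25/0.034² = 1435.1 → n = 1436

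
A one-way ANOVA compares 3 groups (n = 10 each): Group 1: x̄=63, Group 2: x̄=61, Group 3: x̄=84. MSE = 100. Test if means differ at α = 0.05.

Grand mean = 69.33. SS_between = 3246.67, MS_between = 1623.33. F = 16.233, F_crit ≈ 3.354. Reject H₀.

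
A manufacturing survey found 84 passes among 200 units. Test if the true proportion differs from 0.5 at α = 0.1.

p̂ = 0.42, p₀ = 0.5. z = (p̂ - p₀)/√(p₀(1-p₀)/n) = -2.263. Critical: ±1.645. Reject H₀.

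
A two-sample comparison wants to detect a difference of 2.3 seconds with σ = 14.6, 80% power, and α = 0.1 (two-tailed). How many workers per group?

n per group = 2(z_α/2 + z_β)²σ²/d² = 2×(1.645 + 0.84)²×14.6²/2.3² = 497.7 → n = 498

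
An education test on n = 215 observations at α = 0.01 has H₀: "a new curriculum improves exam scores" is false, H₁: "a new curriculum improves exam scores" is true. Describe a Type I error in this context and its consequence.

Type I error: rejecting H₀ when it is true — concluding that a new curriculum improves exam scores when in fact it is not. Consequence: adopting a curriculum that gives no real benefit — disruption for nothing.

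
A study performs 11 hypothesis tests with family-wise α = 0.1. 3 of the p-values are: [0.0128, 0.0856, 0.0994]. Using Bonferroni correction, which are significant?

Bonferroni α = 0.1/11 = 0.00909. None of the given p-values are significant.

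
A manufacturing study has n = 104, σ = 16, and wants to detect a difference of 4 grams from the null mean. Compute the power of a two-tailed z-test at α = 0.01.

SE = σ/√n = 16/√104 = 1.569. Non-centrality λ = d/SE = 4/1.569 = 2.55. Power ≈ Φ(λ - z_{α/2}) = Φ(2.55 - 2.576) = Φ(-0.026) = 0.489.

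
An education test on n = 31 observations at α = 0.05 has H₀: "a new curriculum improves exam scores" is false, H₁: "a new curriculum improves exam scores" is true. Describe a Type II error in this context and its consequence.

Type II error: failing to reject H₀ when it is false — concluding that a new curriculum improves exam scores is not supported when in fact it is. Consequence: keeping the old curriculum when the new one would have helped students.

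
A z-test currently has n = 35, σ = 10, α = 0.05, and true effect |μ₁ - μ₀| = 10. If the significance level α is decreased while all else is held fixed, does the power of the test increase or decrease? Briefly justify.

Power decreases: a smaller α raises the critical value, so less of the H₁ sampling distribution falls in the rejection region.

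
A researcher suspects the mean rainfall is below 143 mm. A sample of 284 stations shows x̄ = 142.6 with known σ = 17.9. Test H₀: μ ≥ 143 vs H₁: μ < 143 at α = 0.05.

z = -0.377. Critical value: -1.645. Fail to reject H₀.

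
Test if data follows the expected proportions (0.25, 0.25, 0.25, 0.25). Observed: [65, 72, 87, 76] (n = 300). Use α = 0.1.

Expected: [75.0, 75.0, 75.0, 75.0]. χ² = 3.387. df = 3, critical = 6.251. Fail to reject H₀.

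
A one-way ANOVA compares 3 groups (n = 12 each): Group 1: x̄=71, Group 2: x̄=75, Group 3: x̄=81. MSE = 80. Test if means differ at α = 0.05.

Grand mean = 75.67. SS_between = 608.0, MS_between = 304.0. F = 3.8, F_crit ≈ 3.285. Reject H₀.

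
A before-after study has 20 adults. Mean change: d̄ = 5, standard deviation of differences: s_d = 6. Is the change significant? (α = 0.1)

t = d̄/(s_d/√n) = 5/(6/√20) = 3.727. df = 19, critical t = ±1.729. Reject H₀.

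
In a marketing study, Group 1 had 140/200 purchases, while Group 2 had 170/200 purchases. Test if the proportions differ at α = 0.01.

p̂₁ = 0.7, p̂₂ = 0.85, pooled p̂ = 0.775. z = -3.592. Critical: ±2.576. Reject H₀.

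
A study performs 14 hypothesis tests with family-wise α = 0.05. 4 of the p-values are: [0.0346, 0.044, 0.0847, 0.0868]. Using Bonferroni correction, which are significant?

Bonferroni α = 0.05/14 = 0.00357. None of the given p-values are significant.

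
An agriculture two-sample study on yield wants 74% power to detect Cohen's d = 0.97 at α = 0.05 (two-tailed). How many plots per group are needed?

z_{α/2} = 1.96, z_β = Φ⁻¹(0.74) = 0.643. For large effect (d = 0.97): n per group = 2(z_{α/2} + z_β)²/d² = 2(1.96 + 0.643)²/0.97² = 14.4 → 15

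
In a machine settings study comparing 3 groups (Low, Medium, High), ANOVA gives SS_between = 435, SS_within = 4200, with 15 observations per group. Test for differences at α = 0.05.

df_between = 2, df_within = 42. F = MS_between/MS_within = 217.5/100.0 = 2.175. F_crit ≈ 3.22. Fail to reject H₀.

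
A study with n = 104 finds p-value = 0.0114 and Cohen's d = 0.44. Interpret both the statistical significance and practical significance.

Statistically significant (p = 0.0114 < 0.05). Cohen's d = 0.44 indicates a small effect size. Both statistical and practical significance should be considered.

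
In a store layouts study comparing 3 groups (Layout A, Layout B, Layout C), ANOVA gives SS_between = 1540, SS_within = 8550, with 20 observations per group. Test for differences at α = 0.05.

df_between = 2, df_within = 57. F = MS_between/MS_within = 770.0/150.0 = 5.133. F_crit ≈ 3.159. Reject H₀. At least one mean differs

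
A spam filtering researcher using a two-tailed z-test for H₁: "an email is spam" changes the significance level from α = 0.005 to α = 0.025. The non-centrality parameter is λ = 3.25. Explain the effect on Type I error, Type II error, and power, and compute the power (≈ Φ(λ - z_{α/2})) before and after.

Increasing α from 0.005 to 0.025:
• Type I error rate increases (α is the Type I rate by definition).
• Critical value moves from z_{α/2} = 2.807 to 2.241, so power = Φ(λ - z_{α/2}) goes from Φ(3.25 - 2.807) = 0.671 to Φ(3.25 - 2.241) = 0.844.
• Type II error rate β = 1 - power therefore decreases (0.329 → 0.156).
Appropriate when false negatives are costly — here, a spam email lands in the inbox.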